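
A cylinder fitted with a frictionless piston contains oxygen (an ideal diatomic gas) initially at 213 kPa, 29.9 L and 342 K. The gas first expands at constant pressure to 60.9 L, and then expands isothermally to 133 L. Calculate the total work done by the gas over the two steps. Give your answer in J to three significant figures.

W_total ≈ 16700 J

Step 1 (isobaric): W = PΔV = (213 kPa)(60.9 − 29.9 L) = 6603 J.
After step 1: P = 213 kPa, V = 60.9 L, T = 696.6 K.
Step 2 (isothermal): W = P₁V₁ ln(V₂/V₁) = (12972) ln(133/60.9) = 10132 J.
W_total = 6603 + 10132 = 16735 J.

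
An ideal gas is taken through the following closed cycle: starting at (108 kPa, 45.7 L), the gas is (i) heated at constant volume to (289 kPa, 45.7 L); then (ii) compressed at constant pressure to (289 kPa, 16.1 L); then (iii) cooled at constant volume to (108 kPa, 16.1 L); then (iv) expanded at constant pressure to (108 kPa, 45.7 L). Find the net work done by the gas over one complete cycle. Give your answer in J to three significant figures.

W_net ≈ -5360 J

Constant-volume legs do no work.
W(ii) = (289)(16.1 − 45.7) = -8554 J; W(iv) = (108)(45.7 − 16.1) = 3197 J.
W_net = -8554 + 3197 = -5358 J (the counter-clockwise enclosed area).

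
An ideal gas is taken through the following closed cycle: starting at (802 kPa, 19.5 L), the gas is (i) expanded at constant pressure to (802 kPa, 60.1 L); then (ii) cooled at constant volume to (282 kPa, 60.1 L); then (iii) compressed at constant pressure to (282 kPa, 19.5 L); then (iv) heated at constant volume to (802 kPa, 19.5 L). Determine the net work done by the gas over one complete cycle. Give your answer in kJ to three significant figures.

W_net ≈ 21.1 kJ

Constant-volume legs do no work.
W(i) = (802)(60.1 − 19.5) = 32561 J; W(iii) = (282)(19.5 − 60.1) = -11449 J.
W_net = 32561 − 11449 = 21112 J (the clockwise enclosed area).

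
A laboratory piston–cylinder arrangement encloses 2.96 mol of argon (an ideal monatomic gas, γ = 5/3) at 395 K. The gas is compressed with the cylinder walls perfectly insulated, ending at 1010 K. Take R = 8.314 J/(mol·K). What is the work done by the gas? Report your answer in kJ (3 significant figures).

Adiabatic ⇒ Q = 0, so W_by = −ΔU = nCᵥ(T₁ − T₂).
Cᵥ = 3R/2 = 12.47 J/(mol·K).
W = (2.96)(12.47)(395 − 1010) = -22702 J.

W ≈ -22.7 kJ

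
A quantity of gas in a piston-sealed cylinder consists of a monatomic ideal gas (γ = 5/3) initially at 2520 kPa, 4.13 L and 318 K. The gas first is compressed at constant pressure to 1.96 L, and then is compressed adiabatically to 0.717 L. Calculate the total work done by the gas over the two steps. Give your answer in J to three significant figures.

W_total ≈ -12500 J

Step 1 (isobaric): W = PΔV = (2520 kPa)(1.96 − 4.13 L) = -5468 J.
After step 1: P = 2520 kPa, V = 1.96 L, T = 150.9 K.
Step 2 (adiabatic): W = (P₁V₁ − P₂V₂)/(γ−1) = (4939 − 9656)/0.667 = -7076 J.
W_total = -5468 − 7076 = -12544 J.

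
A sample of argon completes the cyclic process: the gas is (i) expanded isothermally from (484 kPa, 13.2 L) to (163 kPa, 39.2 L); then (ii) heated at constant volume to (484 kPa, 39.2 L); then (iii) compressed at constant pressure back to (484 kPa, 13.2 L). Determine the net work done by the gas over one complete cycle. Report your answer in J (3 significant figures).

Leg (i): W = PᵢVᵢ ln(V_f/Vᵢ) = (6389) ln(39.2/13.2) = 6954 J.
Leg (ii): W = 0.
Leg (iii): W = PΔV = (484)(13.2 − 39.2) = -12584 J.
W_net = 6954 − 12584 = -5630 J.

W_net ≈ -5630 J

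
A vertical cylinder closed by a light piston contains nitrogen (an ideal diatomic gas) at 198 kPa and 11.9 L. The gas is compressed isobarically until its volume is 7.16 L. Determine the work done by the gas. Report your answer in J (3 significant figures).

Isobaric: W = P ΔV.
W = (198 kPa)(7.16 − 11.9 L) = (198)(-4.74) = -938.5 J.

W ≈ -939 J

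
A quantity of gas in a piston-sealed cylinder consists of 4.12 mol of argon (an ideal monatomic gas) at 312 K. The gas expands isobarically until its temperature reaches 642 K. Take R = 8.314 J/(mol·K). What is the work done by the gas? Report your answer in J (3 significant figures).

Isobaric: W = P ΔV = nR ΔT.
W = (4.12)(8.314)(642 − 312) = 11304 J.

W ≈ 11300 J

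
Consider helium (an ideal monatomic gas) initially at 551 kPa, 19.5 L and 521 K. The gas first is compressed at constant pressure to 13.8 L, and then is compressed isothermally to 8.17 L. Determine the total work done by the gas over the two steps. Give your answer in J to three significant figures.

Step 1 (isobaric): W = PΔV = (551 kPa)(13.8 − 19.5 L) = -3141 J.
After step 1: P = 551 kPa, V = 13.8 L, T = 368.7 K.
Step 2 (isothermal): W = P₁V₁ ln(V₂/V₁) = (7604) ln(8.17/13.8) = -3986 J.
W_total = -3141 − 3986 = -7127 J.

W_total ≈ -7130 J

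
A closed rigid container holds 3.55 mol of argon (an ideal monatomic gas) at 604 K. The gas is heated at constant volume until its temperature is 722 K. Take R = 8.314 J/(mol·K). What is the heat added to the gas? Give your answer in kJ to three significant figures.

Constant volume ⇒ W = 0, so Q = ΔU = nCᵥΔT with Cᵥ = 3R/2 = 12.47 J/(mol·K).
ΔU = (3.55)(12.47)(722 − 604) = 5224 J.

Q ≈ 5.22 kJ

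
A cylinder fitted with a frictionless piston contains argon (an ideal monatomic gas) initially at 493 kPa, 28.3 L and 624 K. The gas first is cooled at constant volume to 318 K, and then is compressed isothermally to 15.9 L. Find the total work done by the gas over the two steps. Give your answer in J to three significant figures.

Step 1 (isochoric): W = 0 (constant volume).
After step 1: P = 251.2 kPa (V unchanged).
Step 2 (isothermal): W = P₁V₁ ln(V₂/V₁) = (7110) ln(15.9/28.3) = -4099 J.
W_total = 0 − 4099 = -4099 J.

W_total ≈ -4100 J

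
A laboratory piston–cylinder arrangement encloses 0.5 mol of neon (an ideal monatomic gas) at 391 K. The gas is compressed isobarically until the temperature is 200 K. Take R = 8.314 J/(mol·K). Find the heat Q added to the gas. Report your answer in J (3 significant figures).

Q ≈ -1980 J

Isobaric: W = nRΔT = (0.5)(8.314)(-191) = -794 J.
ΔU = nCᵥΔT with Cᵥ = 3R/2: ΔU = (0.5)(12.47)(-191) = -1191 J.
Q = ΔU + W = -1191 − 794 = -1985 J.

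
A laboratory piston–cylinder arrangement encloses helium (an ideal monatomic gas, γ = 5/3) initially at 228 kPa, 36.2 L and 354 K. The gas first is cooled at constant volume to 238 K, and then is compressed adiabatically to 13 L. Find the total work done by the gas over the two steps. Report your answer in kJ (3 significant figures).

Step 1 (isochoric): W = 0 (constant volume).
After step 1: P = 153.3 kPa (V unchanged).
Step 2 (adiabatic): W = (P₁V₁ − P₂V₂)/(γ−1) = (5549 − 10983)/0.667 = -8151 J.
W_total = 0 − 8151 = -8151 J.

W_total ≈ -8.15 kJ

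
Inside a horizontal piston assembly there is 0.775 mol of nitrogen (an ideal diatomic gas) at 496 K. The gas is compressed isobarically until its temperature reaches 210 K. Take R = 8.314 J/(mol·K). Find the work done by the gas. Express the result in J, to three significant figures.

Isobaric: W = P ΔV = nR ΔT.
W = (0.775)(8.314)(210 − 496) = -1843 J.

W ≈ -1840 J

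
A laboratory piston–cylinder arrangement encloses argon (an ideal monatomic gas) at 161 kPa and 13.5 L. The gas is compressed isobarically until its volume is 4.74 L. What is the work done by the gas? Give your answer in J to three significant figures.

W ≈ -1410 J

Isobaric: W = P ΔV.
W = (161 kPa)(4.74 − 13.5 L) = (161)(-8.76) = -1410 J.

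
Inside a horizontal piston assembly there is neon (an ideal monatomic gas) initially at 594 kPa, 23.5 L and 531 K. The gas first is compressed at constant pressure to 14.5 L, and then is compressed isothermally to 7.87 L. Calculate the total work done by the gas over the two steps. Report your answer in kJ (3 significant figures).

W_total ≈ -10.6 kJ

Step 1 (isobaric): W = PΔV = (594 kPa)(14.5 − 23.5 L) = -5346 J.
After step 1: P = 594 kPa, V = 14.5 L, T = 327.6 K.
Step 2 (isothermal): W = P₁V₁ ln(V₂/V₁) = (8613) ln(7.87/14.5) = -5263 J.
W_total = -5346 − 5263 = -10609 J.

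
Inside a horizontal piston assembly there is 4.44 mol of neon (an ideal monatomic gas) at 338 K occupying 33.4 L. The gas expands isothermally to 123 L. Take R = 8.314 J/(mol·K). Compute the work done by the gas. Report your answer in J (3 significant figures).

Isothermal: W = nRT ln(V₂/V₁).
W = (4.44)(8.314)(338) × ln(123/33.4)
  = 12477 × 1.304
W_by_gas = 16265 J.

W ≈ 16300 J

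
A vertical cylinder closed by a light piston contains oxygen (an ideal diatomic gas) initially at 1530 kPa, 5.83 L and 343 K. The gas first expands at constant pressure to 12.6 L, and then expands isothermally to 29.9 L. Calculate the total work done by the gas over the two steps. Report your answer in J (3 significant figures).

W_total ≈ 27000 J

Step 1 (isobaric): W = PΔV = (1530 kPa)(12.6 − 5.83 L) = 10358 J.
After step 1: P = 1530 kPa, V = 12.6 L, T = 741.3 K.
Step 2 (isothermal): W = P₁V₁ ln(V₂/V₁) = (19278) ln(29.9/12.6) = 16659 J.
W_total = 10358 + 16659 = 27017 J.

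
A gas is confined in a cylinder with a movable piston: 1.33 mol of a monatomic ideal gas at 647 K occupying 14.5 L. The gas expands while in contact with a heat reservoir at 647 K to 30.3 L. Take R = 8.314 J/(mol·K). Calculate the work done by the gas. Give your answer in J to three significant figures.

Isothermal: W = nRT ln(V₂/V₁).
W = (1.33)(8.314)(647) × ln(30.3/14.5)
  = 7154 × 0.737
W_by_gas = 5273 J.

W ≈ 5270 J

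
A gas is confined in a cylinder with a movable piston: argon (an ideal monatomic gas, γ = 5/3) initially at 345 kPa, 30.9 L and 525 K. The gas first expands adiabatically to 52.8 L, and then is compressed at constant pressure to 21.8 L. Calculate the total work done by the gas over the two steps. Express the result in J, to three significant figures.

W_total ≈ 424 J

Step 1 (adiabatic): W = (P₁V₁ − P₂V₂)/(γ−1) = (10660 − 7459)/0.667 = 4803 J.
After step 1: P = 141.3 kPa, V = 52.8 L, T = 367.3 K.
Step 2 (isobaric): W = PΔV = (141.3 kPa)(21.8 − 52.8 L) = -4379 J.
W_total = 4803 − 4379 = 423.6 J.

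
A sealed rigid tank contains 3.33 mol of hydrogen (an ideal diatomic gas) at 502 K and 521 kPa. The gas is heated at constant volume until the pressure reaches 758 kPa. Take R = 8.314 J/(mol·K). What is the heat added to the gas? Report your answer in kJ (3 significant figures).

Constant volume ⇒ W = 0, so Q = ΔU = nCᵥΔT with Cᵥ = 5R/2 = 20.79 J/(mol·K).
At constant V, T₂/T₁ = P₂/P₁ ⇒ ΔT = T₁(P₂/P₁ − 1) = 502·(758/521 − 1) = 228.4 K.
ΔU = (3.33)(20.79)(228.4) = 15806 J.

Q ≈ 15.8 kJ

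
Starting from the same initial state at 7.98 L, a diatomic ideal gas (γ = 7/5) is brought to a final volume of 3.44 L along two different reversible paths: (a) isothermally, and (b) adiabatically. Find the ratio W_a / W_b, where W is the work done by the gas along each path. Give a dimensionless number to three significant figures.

W_a / W_b ≈ 0.841

Path (a) isothermal: W = P₁V₁ ln(V₂/V₁) → W_a/(P₁V₁) = -0.8415.
Path (b) adiabatic: W = P₁V₁(1 − (V₁/V₂)^(γ−1))/(γ−1) → W_b/(P₁V₁) = -1.
W_a / W_b = -0.8415 / -1 = 0.8411.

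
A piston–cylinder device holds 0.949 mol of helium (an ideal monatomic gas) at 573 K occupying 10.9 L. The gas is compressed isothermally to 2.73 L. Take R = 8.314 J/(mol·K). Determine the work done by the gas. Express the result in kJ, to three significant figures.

Isothermal: W = nRT ln(V₂/V₁).
W = (0.949)(8.314)(573) × ln(2.73/10.9)
  = 4521 × -1.384
W_by_gas = -6259 J.

W ≈ -6.26 kJ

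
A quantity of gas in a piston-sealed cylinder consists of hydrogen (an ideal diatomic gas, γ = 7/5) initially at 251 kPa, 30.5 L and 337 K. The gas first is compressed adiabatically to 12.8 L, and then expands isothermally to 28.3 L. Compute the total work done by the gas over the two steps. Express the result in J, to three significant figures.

Step 1 (adiabatic): W = (P₁V₁ − P₂V₂)/(γ−1) = (7656 − 10835)/0.4 = -7948 J.
After step 1: P = 846.4 kPa, V = 12.8 L, T = 476.9 K.
Step 2 (isothermal): W = P₁V₁ ln(V₂/V₁) = (10835) ln(28.3/12.8) = 8596 J.
W_total = -7948 + 8596 = 648.7 J.

W_total ≈ 649 J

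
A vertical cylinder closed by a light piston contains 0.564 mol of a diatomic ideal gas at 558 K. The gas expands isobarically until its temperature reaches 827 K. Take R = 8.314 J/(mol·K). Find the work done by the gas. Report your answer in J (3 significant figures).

W ≈ 1260 J

Isobaric: W = P ΔV = nR ΔT.
W = (0.564)(8.314)(827 − 558) = 1261 J.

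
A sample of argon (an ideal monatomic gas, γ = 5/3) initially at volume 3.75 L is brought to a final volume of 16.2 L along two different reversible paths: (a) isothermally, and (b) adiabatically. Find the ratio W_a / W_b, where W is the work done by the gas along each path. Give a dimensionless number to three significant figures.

W_a / W_b ≈ 1.57

Path (a) isothermal: W = P₁V₁ ln(V₂/V₁) → W_a/(P₁V₁) = 1.463.
Path (b) adiabatic: W = P₁V₁(1 − (V₁/V₂)^(γ−1))/(γ−1) → W_b/(P₁V₁) = 0.9345.
W_a / W_b = 1.463 / 0.9345 = 1.566.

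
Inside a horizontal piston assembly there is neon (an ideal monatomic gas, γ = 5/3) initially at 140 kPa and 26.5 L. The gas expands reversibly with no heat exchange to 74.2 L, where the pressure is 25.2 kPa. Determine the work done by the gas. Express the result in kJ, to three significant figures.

Adiabatic: W = (P₁V₁ − P₂V₂)/(γ − 1) with γ = 5/3.
P₁V₁ = 3710 J, P₂V₂ = 1870 J.
W = (3710 − 1870) / 0.6667 = 2760 J.

W ≈ 2.76 kJ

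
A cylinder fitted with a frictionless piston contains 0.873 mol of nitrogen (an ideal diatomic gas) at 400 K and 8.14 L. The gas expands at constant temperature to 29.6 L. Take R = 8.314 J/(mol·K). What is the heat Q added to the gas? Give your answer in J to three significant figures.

Q ≈ 3750 J

Isothermal ⇒ ΔU = 0, so Q = W = nRT ln(V₂/V₁).
Q = (0.873)(8.314)(400) ln(29.6/8.14) = 2903 × 1.291 = 3748 J.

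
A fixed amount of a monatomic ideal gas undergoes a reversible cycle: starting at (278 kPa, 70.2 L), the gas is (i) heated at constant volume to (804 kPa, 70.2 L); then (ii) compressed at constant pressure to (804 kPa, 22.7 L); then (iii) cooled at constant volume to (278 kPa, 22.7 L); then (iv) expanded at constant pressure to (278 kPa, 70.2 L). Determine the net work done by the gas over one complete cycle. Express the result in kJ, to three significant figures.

Constant-volume legs do no work.
W(ii) = (804)(22.7 − 70.2) = -38190 J; W(iv) = (278)(70.2 − 22.7) = 13205 J.
W_net = -38190 + 13205 = -24985 J (the counter-clockwise enclosed area).

W_net ≈ -25.0 kJ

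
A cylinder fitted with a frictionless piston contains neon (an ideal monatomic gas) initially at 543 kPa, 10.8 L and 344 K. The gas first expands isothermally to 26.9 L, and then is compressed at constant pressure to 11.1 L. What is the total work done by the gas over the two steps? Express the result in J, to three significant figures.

Step 1 (isothermal): W = P₁V₁ ln(V₂/V₁) = (5864) ln(26.9/10.8) = 5352 J.
After step 1: P = 218 kPa, V = 26.9 L, T = 344 K.
Step 2 (isobaric): W = PΔV = (218 kPa)(11.1 − 26.9 L) = -3445 J.
W_total = 5352 − 3445 = 1907 J.

W_total ≈ 1910 J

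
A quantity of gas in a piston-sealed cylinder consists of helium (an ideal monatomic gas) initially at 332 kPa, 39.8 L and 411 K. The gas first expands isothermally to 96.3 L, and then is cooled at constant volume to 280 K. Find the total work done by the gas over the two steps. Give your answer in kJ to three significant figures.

W_total ≈ 11.7 kJ

Step 1 (isothermal): W = P₁V₁ ln(V₂/V₁) = (13214) ln(96.3/39.8) = 11676 J.
Step 2 (isochoric): W = 0 (constant volume).
W_total = 11676 + 0 = 11676 J.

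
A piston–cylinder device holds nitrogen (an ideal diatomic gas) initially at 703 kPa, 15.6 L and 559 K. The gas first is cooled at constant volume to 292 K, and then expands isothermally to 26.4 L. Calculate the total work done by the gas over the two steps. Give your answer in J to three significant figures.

Step 1 (isochoric): W = 0 (constant volume).
After step 1: P = 367.2 kPa (V unchanged).
Step 2 (isothermal): W = P₁V₁ ln(V₂/V₁) = (5729) ln(26.4/15.6) = 3014 J.
W_total = 0 + 3014 = 3014 J.

W_total ≈ 3010 J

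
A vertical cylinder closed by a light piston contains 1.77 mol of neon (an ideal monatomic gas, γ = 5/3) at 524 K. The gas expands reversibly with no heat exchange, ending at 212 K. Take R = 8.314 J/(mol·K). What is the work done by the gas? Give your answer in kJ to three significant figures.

W ≈ 6.89 kJ

Adiabatic ⇒ Q = 0, so W_by = −ΔU = nCᵥ(T₁ − T₂).
Cᵥ = 3R/2 = 12.47 J/(mol·K).
W = (1.77)(12.47)(524 − 212) = 6887 J.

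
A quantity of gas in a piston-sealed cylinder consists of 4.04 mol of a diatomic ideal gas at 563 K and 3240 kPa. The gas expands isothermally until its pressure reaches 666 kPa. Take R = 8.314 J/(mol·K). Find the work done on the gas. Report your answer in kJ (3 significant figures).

W ≈ -29.9 kJ

Isothermal process: W = nRT ln(V₂/V₁) = nRT ln(P₁/P₂).
W = (4.04)(8.314)(563) × ln(3240/666)
  = 18910 × ln(4.865) = 18910 × 1.582
W_by_gas = 29917 J; work on gas = −W_by = -29917 J.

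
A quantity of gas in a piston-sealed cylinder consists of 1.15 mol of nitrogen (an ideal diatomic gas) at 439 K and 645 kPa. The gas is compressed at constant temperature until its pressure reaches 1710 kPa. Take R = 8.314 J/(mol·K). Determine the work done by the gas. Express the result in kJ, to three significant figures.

W ≈ -4.09 kJ

Isothermal process: W = nRT ln(V₂/V₁) = nRT ln(P₁/P₂).
W = (1.15)(8.314)(439) × ln(645/1710)
  = 4197 × ln(0.3772) = 4197 × -0.975
W_by_gas = -4092 J.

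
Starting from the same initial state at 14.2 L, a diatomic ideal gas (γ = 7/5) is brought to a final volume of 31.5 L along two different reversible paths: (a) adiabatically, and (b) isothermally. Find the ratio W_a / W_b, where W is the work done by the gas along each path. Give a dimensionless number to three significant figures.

W_a / W_b ≈ 0.856

Path (a) adiabatic: W = P₁V₁(1 − (V₁/V₂)^(γ−1))/(γ−1) → W_a/(P₁V₁) = 0.6823.
Path (b) isothermal: W = P₁V₁ ln(V₂/V₁) → W_b/(P₁V₁) = 0.7967.
W_a / W_b = 0.6823 / 0.7967 = 0.8563.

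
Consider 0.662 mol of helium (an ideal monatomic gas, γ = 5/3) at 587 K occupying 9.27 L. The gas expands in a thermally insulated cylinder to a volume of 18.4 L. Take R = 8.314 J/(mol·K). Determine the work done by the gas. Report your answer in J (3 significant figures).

Adiabatic: TV^(γ−1) = const with γ = 5/3.
T₂ = T₁ (V₁/V₂)^(γ−1) = 587 × (9.27/18.4)^0.667 = 587 × 0.6332 = 371.7 K.
W_by = nCᵥ(T₁ − T₂) = (0.662)(12.47)(587 − 371.7) = 1778 J.

W ≈ 1780 J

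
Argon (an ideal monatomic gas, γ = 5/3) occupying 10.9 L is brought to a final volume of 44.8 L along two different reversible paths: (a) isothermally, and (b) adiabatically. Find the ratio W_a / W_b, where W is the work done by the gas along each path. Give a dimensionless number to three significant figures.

W_a / W_b ≈ 1.54

Path (a) isothermal: W = P₁V₁ ln(V₂/V₁) → W_a/(P₁V₁) = 1.413.
Path (b) adiabatic: W = P₁V₁(1 − (V₁/V₂)^(γ−1))/(γ−1) → W_b/(P₁V₁) = 0.9154.
W_a / W_b = 1.413 / 0.9154 = 1.544.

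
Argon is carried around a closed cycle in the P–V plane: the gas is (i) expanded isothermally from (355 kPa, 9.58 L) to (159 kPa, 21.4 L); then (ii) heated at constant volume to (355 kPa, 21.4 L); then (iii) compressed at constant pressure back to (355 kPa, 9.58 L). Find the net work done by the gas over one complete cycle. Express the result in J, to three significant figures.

Leg (i): W = PᵢVᵢ ln(V_f/Vᵢ) = (3401) ln(21.4/9.58) = 2733 J.
Leg (ii): W = 0.
Leg (iii): W = PΔV = (355)(9.58 − 21.4) = -4196 J.
W_net = 2733 − 4196 = -1463 J.

W_net ≈ -1460 J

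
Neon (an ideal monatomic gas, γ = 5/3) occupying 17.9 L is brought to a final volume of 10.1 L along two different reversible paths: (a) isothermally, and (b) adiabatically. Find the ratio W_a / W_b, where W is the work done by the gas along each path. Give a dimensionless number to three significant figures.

W_a / W_b ≈ 0.821

Path (a) isothermal: W = P₁V₁ ln(V₂/V₁) → W_a/(P₁V₁) = -0.5723.
Path (b) adiabatic: W = P₁V₁(1 − (V₁/V₂)^(γ−1))/(γ−1) → W_b/(P₁V₁) = -0.6967.
W_a / W_b = -0.5723 / -0.6967 = 0.8213.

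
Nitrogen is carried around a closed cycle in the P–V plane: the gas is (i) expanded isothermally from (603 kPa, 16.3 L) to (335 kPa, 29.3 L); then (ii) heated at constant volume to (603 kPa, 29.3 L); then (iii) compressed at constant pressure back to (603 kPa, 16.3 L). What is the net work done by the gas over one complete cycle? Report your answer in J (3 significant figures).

W_net ≈ -2080 J

Leg (i): W = PᵢVᵢ ln(V_f/Vᵢ) = (9829) ln(29.3/16.3) = 5764 J.
Leg (ii): W = 0.
Leg (iii): W = PΔV = (603)(16.3 − 29.3) = -7839 J.
W_net = 5764 − 7839 = -2075 J.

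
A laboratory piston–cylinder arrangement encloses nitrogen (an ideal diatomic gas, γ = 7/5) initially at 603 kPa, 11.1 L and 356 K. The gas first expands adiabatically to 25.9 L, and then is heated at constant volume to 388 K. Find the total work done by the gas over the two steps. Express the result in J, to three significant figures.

W_total ≈ 4810 J

Step 1 (adiabatic): W = (P₁V₁ − P₂V₂)/(γ−1) = (6693 − 4769)/0.4 = 4810 J.
Step 2 (isochoric): W = 0 (constant volume).
W_total = 4810 + 0 = 4810 J.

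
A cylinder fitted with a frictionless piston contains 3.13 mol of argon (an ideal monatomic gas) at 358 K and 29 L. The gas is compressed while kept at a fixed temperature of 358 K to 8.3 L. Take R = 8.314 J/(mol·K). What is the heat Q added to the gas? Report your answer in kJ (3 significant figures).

Q ≈ -11.7 kJ

Isothermal ⇒ ΔU = 0, so Q = W = nRT ln(V₂/V₁).
Q = (3.13)(8.314)(358) ln(8.3/29) = 9316 × -1.251 = -11655 J.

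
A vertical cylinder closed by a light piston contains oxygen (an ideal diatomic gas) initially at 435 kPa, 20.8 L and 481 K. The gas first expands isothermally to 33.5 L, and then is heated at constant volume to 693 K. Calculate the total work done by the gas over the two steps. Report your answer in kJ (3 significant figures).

Step 1 (isothermal): W = P₁V₁ ln(V₂/V₁) = (9048) ln(33.5/20.8) = 4312 J.
Step 2 (isochoric): W = 0 (constant volume).
W_total = 4312 + 0 = 4312 J.

W_total ≈ 4.31 kJ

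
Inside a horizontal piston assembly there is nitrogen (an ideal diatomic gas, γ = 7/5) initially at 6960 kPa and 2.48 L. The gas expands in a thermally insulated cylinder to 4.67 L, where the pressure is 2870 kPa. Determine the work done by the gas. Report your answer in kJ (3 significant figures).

W ≈ 9.64 kJ

Adiabatic: W = (P₁V₁ − P₂V₂)/(γ − 1) with γ = 7/5.
P₁V₁ = 17261 J, P₂V₂ = 13403 J.
W = (17261 − 13403) / 0.4 = 9645 J.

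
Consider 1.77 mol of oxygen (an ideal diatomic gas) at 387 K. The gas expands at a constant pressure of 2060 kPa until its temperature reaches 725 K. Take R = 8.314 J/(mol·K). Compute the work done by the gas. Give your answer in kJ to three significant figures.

Isobaric: W = P ΔV = nR ΔT.
W = (1.77)(8.314)(725 − 387) = 4974 J.

W ≈ 4.97 kJ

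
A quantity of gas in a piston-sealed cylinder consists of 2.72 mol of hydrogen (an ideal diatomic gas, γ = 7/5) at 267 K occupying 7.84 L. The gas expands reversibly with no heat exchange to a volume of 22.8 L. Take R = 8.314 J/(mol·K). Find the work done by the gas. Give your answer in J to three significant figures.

Adiabatic: TV^(γ−1) = const with γ = 7/5.
T₂ = T₁ (V₁/V₂)^(γ−1) = 267 × (7.84/22.8)^0.4 = 267 × 0.6525 = 174.2 K.
W_by = nCᵥ(T₁ − T₂) = (2.72)(20.79)(267 − 174.2) = 5246 J.

W ≈ 5250 J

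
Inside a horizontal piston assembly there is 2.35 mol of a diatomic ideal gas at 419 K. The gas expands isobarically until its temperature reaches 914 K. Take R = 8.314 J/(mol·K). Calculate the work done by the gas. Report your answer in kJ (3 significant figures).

W ≈ 9.67 kJ

Isobaric: W = P ΔV = nR ΔT.
W = (2.35)(8.314)(914 − 419) = 9671 J.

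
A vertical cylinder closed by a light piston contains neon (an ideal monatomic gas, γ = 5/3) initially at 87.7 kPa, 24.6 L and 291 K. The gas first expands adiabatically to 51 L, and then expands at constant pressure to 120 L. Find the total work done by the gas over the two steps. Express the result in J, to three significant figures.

W_total ≈ 3040 J

Step 1 (adiabatic): W = (P₁V₁ − P₂V₂)/(γ−1) = (2157 − 1327)/0.667 = 1246 J.
After step 1: P = 26.02 kPa, V = 51 L, T = 179 K.
Step 2 (isobaric): W = PΔV = (26.02 kPa)(120 − 51 L) = 1795 J.
W_total = 1246 + 1795 = 3041 J.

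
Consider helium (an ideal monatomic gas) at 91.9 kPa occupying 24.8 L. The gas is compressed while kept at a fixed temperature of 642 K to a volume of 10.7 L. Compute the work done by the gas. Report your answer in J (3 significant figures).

W ≈ -1920 J

Isothermal: W = nRT ln(V₂/V₁) = P₁V₁ ln(V₂/V₁).
P₁V₁ = (91.9 kPa)(24.8 L) = 2279 J.
W = 2279 × ln(10.7/24.8) = 2279 × -0.8406
W_by_gas = -1916 J.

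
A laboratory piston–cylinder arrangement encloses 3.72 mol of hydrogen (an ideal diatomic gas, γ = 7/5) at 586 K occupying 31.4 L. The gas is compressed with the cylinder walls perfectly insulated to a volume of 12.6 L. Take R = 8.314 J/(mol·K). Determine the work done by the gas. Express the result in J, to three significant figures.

W ≈ -20000 J

Adiabatic: TV^(γ−1) = const with γ = 7/5.
T₂ = T₁ (V₁/V₂)^(γ−1) = 586 × (31.4/12.6)^0.4 = 586 × 1.441 = 844.3 K.
W_by = nCᵥ(T₁ − T₂) = (3.72)(20.79)(586 − 844.3) = -19975 J.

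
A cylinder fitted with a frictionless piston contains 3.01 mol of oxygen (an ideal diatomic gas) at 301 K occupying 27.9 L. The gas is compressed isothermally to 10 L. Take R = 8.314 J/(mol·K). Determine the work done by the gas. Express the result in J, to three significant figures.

Isothermal: W = nRT ln(V₂/V₁).
W = (3.01)(8.314)(301) × ln(10/27.9)
  = 7533 × -1.026
W_by_gas = -7729 J.

W ≈ -7730 J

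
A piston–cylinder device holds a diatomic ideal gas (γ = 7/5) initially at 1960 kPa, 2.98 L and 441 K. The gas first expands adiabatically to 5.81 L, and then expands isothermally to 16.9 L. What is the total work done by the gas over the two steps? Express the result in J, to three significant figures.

W_total ≈ 8200 J

Step 1 (adiabatic): W = (P₁V₁ − P₂V₂)/(γ−1) = (5841 − 4472)/0.4 = 3422 J.
After step 1: P = 769.7 kPa, V = 5.81 L, T = 337.6 K.
Step 2 (isothermal): W = P₁V₁ ln(V₂/V₁) = (4472) ln(16.9/5.81) = 4775 J.
W_total = 3422 + 4775 = 8197 J.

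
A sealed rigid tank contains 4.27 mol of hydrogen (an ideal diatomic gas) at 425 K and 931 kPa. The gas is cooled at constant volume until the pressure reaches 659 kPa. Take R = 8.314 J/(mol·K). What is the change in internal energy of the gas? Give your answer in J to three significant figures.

Constant volume ⇒ W = 0, so Q = ΔU = nCᵥΔT with Cᵥ = 5R/2 = 20.79 J/(mol·K).
At constant V, T₂/T₁ = P₂/P₁ ⇒ ΔT = T₁(P₂/P₁ − 1) = 425·(659/931 − 1) = -124.2 K.
ΔU = (4.27)(20.79)(-124.2) = -11020 J.

ΔU ≈ -11000 J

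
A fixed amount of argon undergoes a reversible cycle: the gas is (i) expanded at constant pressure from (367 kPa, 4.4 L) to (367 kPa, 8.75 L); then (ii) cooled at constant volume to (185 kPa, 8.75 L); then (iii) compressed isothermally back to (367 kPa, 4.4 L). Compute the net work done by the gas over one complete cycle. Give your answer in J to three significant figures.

Leg (i): W = PΔV = (367)(8.75 − 4.4) = 1596 J.
Leg (ii): W = 0.
Leg (iii): W = PᵢVᵢ ln(V_f/Vᵢ) = (1619) ln(4.4/8.75) = -1113 J.
W_net = 1596 − 1113 = 483.6 J.

W_net ≈ 484 J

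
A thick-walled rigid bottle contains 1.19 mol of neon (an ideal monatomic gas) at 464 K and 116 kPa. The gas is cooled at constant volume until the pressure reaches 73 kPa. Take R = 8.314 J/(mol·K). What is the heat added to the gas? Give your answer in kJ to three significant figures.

Constant volume ⇒ W = 0, so Q = ΔU = nCᵥΔT with Cᵥ = 3R/2 = 12.47 J/(mol·K).
At constant V, T₂/T₁ = P₂/P₁ ⇒ ΔT = T₁(P₂/P₁ − 1) = 464·(73/116 − 1) = -172 K.
ΔU = (1.19)(12.47)(-172) = -2553 J.

Q ≈ -2.55 kJ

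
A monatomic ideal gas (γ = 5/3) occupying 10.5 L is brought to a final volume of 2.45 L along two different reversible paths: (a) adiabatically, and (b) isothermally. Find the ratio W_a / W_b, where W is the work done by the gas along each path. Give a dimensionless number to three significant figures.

W_a / W_b ≈ 1.69

Path (a) adiabatic: W = P₁V₁(1 − (V₁/V₂)^(γ−1))/(γ−1) → W_a/(P₁V₁) = -2.458.
Path (b) isothermal: W = P₁V₁ ln(V₂/V₁) → W_b/(P₁V₁) = -1.455.
W_a / W_b = -2.458 / -1.455 = 1.689.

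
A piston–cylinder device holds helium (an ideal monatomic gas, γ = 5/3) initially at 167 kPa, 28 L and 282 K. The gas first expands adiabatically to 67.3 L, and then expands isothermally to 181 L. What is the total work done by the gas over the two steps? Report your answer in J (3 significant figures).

W_total ≈ 5680 J

Step 1 (adiabatic): W = (P₁V₁ − P₂V₂)/(γ−1) = (4676 − 2606)/0.667 = 3105 J.
After step 1: P = 38.72 kPa, V = 67.3 L, T = 157.2 K.
Step 2 (isothermal): W = P₁V₁ ln(V₂/V₁) = (2606) ln(181/67.3) = 2578 J.
W_total = 3105 + 2578 = 5683 J.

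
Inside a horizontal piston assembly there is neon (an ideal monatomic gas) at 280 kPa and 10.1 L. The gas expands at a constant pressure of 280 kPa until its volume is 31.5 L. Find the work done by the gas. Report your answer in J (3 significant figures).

W ≈ 5990 J

Isobaric: W = P ΔV.
W = (280 kPa)(31.5 − 10.1 L) = (280)(21.4) = 5992 J.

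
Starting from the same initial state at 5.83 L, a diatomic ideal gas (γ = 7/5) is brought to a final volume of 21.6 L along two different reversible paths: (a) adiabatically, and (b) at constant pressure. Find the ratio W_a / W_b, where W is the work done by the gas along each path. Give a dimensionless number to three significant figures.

W_a / W_b ≈ 0.377

Path (a) adiabatic: W = P₁V₁(1 − (V₁/V₂)^(γ−1))/(γ−1) → W_a/(P₁V₁) = 1.019.
Path (b) isobaric: W = P₁(V₂ − V₁) → W_b/(P₁V₁) = 2.705.
W_a / W_b = 1.019 / 2.705 = 0.3769.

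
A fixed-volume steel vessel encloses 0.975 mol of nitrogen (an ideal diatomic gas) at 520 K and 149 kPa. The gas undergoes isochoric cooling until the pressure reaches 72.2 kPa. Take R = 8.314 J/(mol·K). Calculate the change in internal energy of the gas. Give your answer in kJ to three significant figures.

ΔU ≈ -5.43 kJ

Constant volume ⇒ W = 0, so Q = ΔU = nCᵥΔT with Cᵥ = 5R/2 = 20.79 J/(mol·K).
At constant V, T₂/T₁ = P₂/P₁ ⇒ ΔT = T₁(P₂/P₁ − 1) = 520·(72.2/149 − 1) = -268 K.
ΔU = (0.975)(20.79)(-268) = -5432 J.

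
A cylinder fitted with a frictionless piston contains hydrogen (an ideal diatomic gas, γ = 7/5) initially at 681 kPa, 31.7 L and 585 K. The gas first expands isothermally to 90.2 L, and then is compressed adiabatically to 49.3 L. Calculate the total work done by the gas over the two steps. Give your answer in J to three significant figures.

Step 1 (isothermal): W = P₁V₁ ln(V₂/V₁) = (21588) ln(90.2/31.7) = 22575 J.
After step 1: P = 239.3 kPa, V = 90.2 L, T = 585 K.
Step 2 (adiabatic): W = (P₁V₁ − P₂V₂)/(γ−1) = (21588 − 27488)/0.4 = -14752 J.
W_total = 22575 − 14752 = 7823 J.

W_total ≈ 7820 J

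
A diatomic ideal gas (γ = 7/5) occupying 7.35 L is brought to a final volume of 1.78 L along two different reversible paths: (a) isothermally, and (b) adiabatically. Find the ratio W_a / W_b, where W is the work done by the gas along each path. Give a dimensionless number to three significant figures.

Path (a) isothermal: W = P₁V₁ ln(V₂/V₁) → W_a/(P₁V₁) = -1.418.
Path (b) adiabatic: W = P₁V₁(1 − (V₁/V₂)^(γ−1))/(γ−1) → W_b/(P₁V₁) = -1.908.
W_a / W_b = -1.418 / -1.908 = 0.7431.

W_a / W_b ≈ 0.743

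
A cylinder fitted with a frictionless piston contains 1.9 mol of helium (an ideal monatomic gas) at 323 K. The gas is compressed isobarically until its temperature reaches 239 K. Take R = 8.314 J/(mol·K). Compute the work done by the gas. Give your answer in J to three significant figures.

W ≈ -1330 J

Isobaric: W = P ΔV = nR ΔT.
W = (1.9)(8.314)(239 − 323) = -1327 J.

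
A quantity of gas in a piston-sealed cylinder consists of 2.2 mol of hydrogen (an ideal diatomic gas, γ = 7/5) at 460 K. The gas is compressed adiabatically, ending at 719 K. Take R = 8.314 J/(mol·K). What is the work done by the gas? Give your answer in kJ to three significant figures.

Adiabatic ⇒ Q = 0, so W_by = −ΔU = nCᵥ(T₁ − T₂).
Cᵥ = 5R/2 = 20.79 J/(mol·K).
W = (2.2)(20.79)(460 − 719) = -11843 J.

W ≈ -11.8 kJ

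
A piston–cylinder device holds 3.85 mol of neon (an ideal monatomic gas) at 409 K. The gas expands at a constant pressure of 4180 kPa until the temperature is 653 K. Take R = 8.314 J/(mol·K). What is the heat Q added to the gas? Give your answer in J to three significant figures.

Isobaric: W = nRΔT = (3.85)(8.314)(244) = 7810 J.
ΔU = nCᵥΔT with Cᵥ = 3R/2: ΔU = (3.85)(12.47)(244) = 11715 J.
Q = ΔU + W = 11715 + 7810 = 19525 J.

Q ≈ 19500 J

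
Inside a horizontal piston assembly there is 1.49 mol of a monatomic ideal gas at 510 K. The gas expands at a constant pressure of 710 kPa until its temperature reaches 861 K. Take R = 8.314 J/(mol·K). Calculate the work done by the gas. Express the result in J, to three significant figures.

W ≈ 4350 J

Isobaric: W = P ΔV = nR ΔT.
W = (1.49)(8.314)(861 − 510) = 4348 J.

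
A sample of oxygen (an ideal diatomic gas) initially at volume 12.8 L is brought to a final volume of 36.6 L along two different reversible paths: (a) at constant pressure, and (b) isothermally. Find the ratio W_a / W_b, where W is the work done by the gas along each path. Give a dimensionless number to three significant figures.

W_a / W_b ≈ 1.77

Path (a) isobaric: W = P₁(V₂ − V₁) → W_a/(P₁V₁) = 1.859.
Path (b) isothermal: W = P₁V₁ ln(V₂/V₁) → W_b/(P₁V₁) = 1.051.
W_a / W_b = 1.859 / 1.051 = 1.77.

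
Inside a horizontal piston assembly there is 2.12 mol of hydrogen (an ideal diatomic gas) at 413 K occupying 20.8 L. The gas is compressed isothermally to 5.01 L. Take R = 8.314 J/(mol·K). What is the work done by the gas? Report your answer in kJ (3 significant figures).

Isothermal: W = nRT ln(V₂/V₁).
W = (2.12)(8.314)(413) × ln(5.01/20.8)
  = 7279 × -1.424
W_by_gas = -10362 J.

W ≈ -10.4 kJ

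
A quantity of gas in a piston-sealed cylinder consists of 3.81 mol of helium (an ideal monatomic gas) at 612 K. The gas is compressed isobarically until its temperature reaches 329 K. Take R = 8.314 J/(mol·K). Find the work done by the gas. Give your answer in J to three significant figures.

Isobaric: W = P ΔV = nR ΔT.
W = (3.81)(8.314)(329 − 612) = -8964 J.

W ≈ -8960 J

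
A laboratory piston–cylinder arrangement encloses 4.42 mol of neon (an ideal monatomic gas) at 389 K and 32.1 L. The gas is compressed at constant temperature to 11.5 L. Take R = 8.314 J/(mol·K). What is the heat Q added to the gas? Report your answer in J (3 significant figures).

Isothermal ⇒ ΔU = 0, so Q = W = nRT ln(V₂/V₁).
Q = (4.42)(8.314)(389) ln(11.5/32.1) = 14295 × -1.027 = -14674 J.

Q ≈ -14700 J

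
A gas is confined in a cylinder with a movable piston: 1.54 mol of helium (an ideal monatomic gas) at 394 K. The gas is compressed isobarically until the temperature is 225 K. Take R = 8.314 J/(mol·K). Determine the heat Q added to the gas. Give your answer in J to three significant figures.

Q ≈ -5410 J

Isobaric: W = nRΔT = (1.54)(8.314)(-169) = -2164 J.
ΔU = nCᵥΔT with Cᵥ = 3R/2: ΔU = (1.54)(12.47)(-169) = -3246 J.
Q = ΔU + W = -3246 − 2164 = -5410 J.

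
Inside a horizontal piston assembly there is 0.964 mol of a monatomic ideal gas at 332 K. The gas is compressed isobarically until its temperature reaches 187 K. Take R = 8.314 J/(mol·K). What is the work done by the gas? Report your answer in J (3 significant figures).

Isobaric: W = P ΔV = nR ΔT.
W = (0.964)(8.314)(187 − 332) = -1162 J.

W ≈ -1160 J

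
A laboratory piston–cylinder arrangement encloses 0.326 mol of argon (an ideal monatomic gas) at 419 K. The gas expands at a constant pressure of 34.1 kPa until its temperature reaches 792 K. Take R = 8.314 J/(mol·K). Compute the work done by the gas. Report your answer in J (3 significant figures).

W ≈ 1010 J

Isobaric: W = P ΔV = nR ΔT.
W = (0.326)(8.314)(792 − 419) = 1011 J.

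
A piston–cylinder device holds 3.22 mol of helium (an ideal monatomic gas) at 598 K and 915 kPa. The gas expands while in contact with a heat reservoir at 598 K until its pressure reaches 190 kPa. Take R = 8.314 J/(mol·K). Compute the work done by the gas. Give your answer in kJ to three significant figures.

Isothermal process: W = nRT ln(V₂/V₁) = nRT ln(P₁/P₂).
W = (3.22)(8.314)(598) × ln(915/190)
  = 16009 × ln(4.816) = 16009 × 1.572
W_by_gas = 25165 J.

W ≈ 25.2 kJ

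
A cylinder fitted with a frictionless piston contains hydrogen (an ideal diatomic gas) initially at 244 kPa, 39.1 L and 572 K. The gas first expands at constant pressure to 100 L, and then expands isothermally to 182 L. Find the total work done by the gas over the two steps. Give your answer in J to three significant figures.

Step 1 (isobaric): W = PΔV = (244 kPa)(100 − 39.1 L) = 14860 J.
After step 1: P = 244 kPa, V = 100 L, T = 1463 K.
Step 2 (isothermal): W = P₁V₁ ln(V₂/V₁) = (24400) ln(182/100) = 14612 J.
W_total = 14860 + 14612 = 29471 J.

W_total ≈ 29500 J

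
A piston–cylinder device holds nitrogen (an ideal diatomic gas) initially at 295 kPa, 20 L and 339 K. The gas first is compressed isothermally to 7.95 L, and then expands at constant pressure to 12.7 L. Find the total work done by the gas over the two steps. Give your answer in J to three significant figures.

W_total ≈ -1920 J

Step 1 (isothermal): W = P₁V₁ ln(V₂/V₁) = (5900) ln(7.95/20) = -5443 J.
After step 1: P = 742.1 kPa, V = 7.95 L, T = 339 K.
Step 2 (isobaric): W = PΔV = (742.1 kPa)(12.7 − 7.95 L) = 3525 J.
W_total = -5443 + 3525 = -1918 J.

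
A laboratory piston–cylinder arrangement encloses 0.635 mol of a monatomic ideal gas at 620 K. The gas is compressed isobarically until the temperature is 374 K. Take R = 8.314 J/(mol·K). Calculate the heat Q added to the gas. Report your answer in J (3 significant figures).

Isobaric: W = nRΔT = (0.635)(8.314)(-246) = -1299 J.
ΔU = nCᵥΔT with Cᵥ = 3R/2: ΔU = (0.635)(12.47)(-246) = -1948 J.
Q = ΔU + W = -1948 − 1299 = -3247 J.

Q ≈ -3250 J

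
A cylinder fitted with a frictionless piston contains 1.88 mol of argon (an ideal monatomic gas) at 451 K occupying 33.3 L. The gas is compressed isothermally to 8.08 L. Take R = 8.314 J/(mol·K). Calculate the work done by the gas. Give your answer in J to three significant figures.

W ≈ -9980 J

Isothermal: W = nRT ln(V₂/V₁).
W = (1.88)(8.314)(451) × ln(8.08/33.3)
  = 7049 × -1.416
W_by_gas = -9983 J.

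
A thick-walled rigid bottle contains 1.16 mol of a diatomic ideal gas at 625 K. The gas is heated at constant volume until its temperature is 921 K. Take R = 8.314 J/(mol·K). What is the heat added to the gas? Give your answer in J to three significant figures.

Q ≈ 7140 J

Constant volume ⇒ W = 0, so Q = ΔU = nCᵥΔT with Cᵥ = 5R/2 = 20.79 J/(mol·K).
ΔU = (1.16)(20.79)(921 − 625) = 7137 J.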